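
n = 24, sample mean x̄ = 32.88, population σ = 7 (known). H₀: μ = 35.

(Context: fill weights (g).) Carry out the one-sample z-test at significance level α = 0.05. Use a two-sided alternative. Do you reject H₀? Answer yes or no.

SE = σ/√n = 7/√24 = 1.4289
z = (x̄−μ₀)/SE = (32.88−35)/1.4289 = -1.4837
p-value (two-sided) = 0.13789
At α=0.05: p ≥ α → fail to reject H₀

reject H₀: no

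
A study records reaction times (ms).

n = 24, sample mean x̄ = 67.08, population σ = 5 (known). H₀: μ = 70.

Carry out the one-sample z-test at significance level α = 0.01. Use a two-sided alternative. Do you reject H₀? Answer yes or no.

SE = σ/√n = 5/√24 = 1.0206
z = (x̄−μ₀)/SE = (67.08−70)/1.0206 = -2.8610
p-value (two-sided) = 0.00422
At α=0.01: p < α → reject H₀

reject H₀: yes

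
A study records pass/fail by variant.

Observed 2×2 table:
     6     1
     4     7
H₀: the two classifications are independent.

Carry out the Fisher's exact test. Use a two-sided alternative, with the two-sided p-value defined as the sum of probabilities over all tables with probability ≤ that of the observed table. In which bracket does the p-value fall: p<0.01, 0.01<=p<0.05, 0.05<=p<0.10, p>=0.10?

Margins: r₁=7, r₂=11, c₁=10, c₂=8, n=18
p_obs = C(7,6)·C(11,4)/C(18,10); sum pmf over tables with pmf ≤ p_obs
p-value (two-sided) = 0.06561
→ bracket: 0.05<=p<0.10

p-value bracket: 0.05<=p<0.10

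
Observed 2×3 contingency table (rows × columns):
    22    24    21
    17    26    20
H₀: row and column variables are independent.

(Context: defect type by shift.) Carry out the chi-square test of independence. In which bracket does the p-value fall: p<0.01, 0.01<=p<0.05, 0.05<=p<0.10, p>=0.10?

Row totals [67, 63], col totals [39, 50, 41], n=130
χ² = (22−20.10)²/20.10 + (24−25.77)²/25.77 + (21−21.13)²/21.13 + (17−18.90)²/18.90 + (26−24.23)²/24.23 + (20−19.87)²/19.87 = 0.6229
df = 2
p-value (upper-tail) = 0.73237
→ bracket: p>=0.10

p-value bracket: p>=0.10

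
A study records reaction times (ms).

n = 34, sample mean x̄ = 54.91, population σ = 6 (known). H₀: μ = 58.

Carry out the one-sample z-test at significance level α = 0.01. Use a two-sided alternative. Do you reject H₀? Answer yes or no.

reject H₀: yes

SE = σ/√n = 6/√34 = 1.0290
z = (x̄−μ₀)/SE = (54.91−58)/1.0290 = -3.0029
p-value (two-sided) = 0.00267
At α=0.01: p < α → reject H₀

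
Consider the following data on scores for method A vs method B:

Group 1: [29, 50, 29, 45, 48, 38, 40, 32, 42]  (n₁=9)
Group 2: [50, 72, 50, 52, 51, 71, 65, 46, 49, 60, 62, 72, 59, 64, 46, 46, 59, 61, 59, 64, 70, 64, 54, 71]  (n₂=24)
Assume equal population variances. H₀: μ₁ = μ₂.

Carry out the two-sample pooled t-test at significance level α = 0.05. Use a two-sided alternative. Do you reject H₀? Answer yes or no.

reject H₀: yes

x̄₁=39.222, s₁=7.886, n₁=9
x̄₂=59.042, s₂=8.795, n₂=24
s_p² = [8·7.886² + 23·8.795²]/31 = 73.4359
SE = √(s_p²·(1/9+1/24)) = 3.3495
t = (39.222−59.042)/3.3495 = -5.9171
df = 31
p-value (two-sided) = 0.00000
At α=0.05: p < α → reject H₀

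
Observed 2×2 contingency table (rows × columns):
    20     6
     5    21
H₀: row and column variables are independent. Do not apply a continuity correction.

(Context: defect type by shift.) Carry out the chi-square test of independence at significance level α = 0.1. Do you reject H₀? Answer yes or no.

reject H₀: yes

Row totals [26, 26], col totals [25, 27], n=52
χ² = (20−12.50)²/12.50 + (6−13.50)²/13.50 + (5−12.50)²/12.50 + (21−13.50)²/13.50 = 17.3333
df = 1
p-value (upper-tail) = 0.00003
At α=0.1: p < α → reject H₀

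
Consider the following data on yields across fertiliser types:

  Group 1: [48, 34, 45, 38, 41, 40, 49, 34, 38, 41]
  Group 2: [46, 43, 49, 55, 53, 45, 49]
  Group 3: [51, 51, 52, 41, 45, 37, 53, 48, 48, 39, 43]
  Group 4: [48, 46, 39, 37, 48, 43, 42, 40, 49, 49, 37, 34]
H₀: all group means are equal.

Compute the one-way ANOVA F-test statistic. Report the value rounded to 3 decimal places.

test statistic = 3.954

Group means [40.80, 48.57, 46.18, 42.67], grand mean 44.200
SSB = Σnᵢ(x̄ᵢ−x̄)² = 320.783; SSW = ΣΣ(x−x̄ᵢ)² = 973.617
MSB = 320.783/3 = 106.9276; MSW = 973.617/36 = 27.0449
F = MSB/MSW = 3.9537
df = (3, 36)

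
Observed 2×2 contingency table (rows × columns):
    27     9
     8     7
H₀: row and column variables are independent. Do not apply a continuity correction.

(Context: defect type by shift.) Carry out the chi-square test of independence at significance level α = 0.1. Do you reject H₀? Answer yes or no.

Row totals [36, 15], col totals [35, 16], n=51
χ² = (27−24.71)²/24.71 + (9−11.29)²/11.29 + (8−10.29)²/10.29 + (7−4.71)²/4.71 = 2.3087
df = 1
p-value (upper-tail) = 0.12865
At α=0.1: p ≥ α → fail to reject H₀

reject H₀: no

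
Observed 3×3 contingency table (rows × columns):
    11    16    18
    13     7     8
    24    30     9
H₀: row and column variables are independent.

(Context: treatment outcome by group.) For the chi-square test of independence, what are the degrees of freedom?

degrees of freedom = 4

df = (r−1)(c−1) = (3−1)·(3−1) = 4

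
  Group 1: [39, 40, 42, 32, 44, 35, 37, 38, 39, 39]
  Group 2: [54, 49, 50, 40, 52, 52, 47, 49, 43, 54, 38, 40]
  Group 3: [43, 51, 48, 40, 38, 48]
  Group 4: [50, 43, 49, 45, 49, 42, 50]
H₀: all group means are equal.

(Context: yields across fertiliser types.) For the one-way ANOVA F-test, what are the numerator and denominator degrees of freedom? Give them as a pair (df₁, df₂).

k = 4 groups, N = 35 total
df = (k−1, N−k) = (4−1, 35−4) = (3, 31)

degrees of freedom = [3, 31]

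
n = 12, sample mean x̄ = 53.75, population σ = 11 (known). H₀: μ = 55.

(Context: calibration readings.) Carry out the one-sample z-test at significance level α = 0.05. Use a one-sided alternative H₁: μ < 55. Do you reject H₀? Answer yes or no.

SE = σ/√n = 11/√12 = 3.1754
z = (x̄−μ₀)/SE = (53.75−55)/3.1754 = -0.3936
p-value (one-sided, H₁ less) = 0.34692
At α=0.05: p ≥ α → fail to reject H₀

reject H₀: no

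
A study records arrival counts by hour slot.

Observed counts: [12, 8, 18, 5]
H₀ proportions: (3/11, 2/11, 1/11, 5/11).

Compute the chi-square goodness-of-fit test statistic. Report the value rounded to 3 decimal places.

test statistic = 61.628

n = 43; E_i = n·p_i = [11.73, 7.82, 3.91, 19.55]
χ² = (12−11.73)²/11.73 + (8−7.82)²/7.82 + (18−3.91)²/3.91 + (5−19.55)²/19.55 = 61.6279
df = 3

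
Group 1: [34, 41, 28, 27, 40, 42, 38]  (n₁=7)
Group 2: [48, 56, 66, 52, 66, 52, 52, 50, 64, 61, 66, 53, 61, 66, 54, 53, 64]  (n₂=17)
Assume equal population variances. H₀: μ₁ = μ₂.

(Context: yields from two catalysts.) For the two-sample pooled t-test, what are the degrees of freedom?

degrees of freedom = 22

df = n₁ + n₂ − 2 = 7 + 17 − 2 = 22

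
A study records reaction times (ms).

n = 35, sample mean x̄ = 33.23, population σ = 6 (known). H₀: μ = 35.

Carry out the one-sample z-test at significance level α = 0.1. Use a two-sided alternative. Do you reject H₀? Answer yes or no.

reject H₀: yes

SE = σ/√n = 6/√35 = 1.0142
z = (x̄−μ₀)/SE = (33.23−35)/1.0142 = -1.7452
p-value (two-sided) = 0.08094
At α=0.1: p < α → reject H₀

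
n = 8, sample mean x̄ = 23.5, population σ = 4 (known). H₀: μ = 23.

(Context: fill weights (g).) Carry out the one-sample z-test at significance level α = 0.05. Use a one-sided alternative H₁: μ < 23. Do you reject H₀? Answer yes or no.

reject H₀: no

SE = σ/√n = 4/√8 = 1.4142
z = (x̄−μ₀)/SE = (23.5−23)/1.4142 = 0.3536
p-value (one-sided, H₁ less) = 0.63816
At α=0.05: p ≥ α → fail to reject H₀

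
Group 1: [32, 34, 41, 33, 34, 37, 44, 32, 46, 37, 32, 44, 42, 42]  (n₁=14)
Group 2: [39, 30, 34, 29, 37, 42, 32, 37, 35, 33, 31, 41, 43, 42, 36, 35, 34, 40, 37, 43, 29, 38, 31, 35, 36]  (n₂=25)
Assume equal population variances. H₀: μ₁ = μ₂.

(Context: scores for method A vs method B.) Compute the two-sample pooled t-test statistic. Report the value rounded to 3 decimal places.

test statistic = 1.229

x̄₁=37.857, s₁=5.142, n₁=14
x̄₂=35.960, s₂=4.315, n₂=25
s_p² = [13·5.142² + 24·4.315²]/37 = 21.3696
SE = √(s_p²·(1/14+1/25)) = 1.5431
t = (37.857−35.960)/1.5431 = 1.2294
df = 37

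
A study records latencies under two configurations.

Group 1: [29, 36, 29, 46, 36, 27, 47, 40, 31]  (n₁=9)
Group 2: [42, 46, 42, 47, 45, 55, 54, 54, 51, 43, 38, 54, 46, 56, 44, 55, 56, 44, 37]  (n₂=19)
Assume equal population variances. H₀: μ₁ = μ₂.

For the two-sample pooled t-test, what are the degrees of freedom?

degrees of freedom = 26

df = n₁ + n₂ − 2 = 9 + 19 − 2 = 26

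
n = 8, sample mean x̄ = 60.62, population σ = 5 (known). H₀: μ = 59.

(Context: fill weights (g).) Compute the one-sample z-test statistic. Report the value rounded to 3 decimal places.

SE = σ/√n = 5/√8 = 1.7678
z = (x̄−μ₀)/SE = (60.62−59)/1.7678 = 0.9164

test statistic = 0.916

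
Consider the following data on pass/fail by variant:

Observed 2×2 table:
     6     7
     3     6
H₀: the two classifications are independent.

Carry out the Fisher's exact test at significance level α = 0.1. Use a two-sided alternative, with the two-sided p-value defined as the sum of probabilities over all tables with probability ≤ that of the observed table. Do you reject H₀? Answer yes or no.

Margins: r₁=13, r₂=9, c₁=9, c₂=13, n=22
p_obs = C(13,6)·C(9,3)/C(22,9); sum pmf over tables with pmf ≤ p_obs
p-value (two-sided) = 0.67399
At α=0.1: p ≥ α → fail to reject H₀

reject H₀: no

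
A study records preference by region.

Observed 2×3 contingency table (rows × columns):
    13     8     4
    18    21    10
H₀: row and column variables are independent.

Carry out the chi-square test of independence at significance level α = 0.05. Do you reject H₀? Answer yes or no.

Row totals [25, 49], col totals [31, 29, 14], n=74
χ² = (13−10.47)²/10.47 + (8−9.80)²/9.80 + (4−4.73)²/4.73 + (18−20.53)²/20.53 + (21−19.20)²/19.20 + (10−9.27)²/9.27 = 1.5888
df = 2
p-value (upper-tail) = 0.45185
At α=0.05: p ≥ α → fail to reject H₀

reject H₀: no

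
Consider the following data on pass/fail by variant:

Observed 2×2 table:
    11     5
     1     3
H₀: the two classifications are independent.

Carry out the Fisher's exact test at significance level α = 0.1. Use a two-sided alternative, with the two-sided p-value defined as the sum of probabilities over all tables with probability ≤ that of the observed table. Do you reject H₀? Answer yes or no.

reject H₀: no

Margins: r₁=16, r₂=4, c₁=12, c₂=8, n=20
p_obs = C(16,11)·C(4,1)/C(20,12); sum pmf over tables with pmf ≤ p_obs
p-value (two-sided) = 0.25531
At α=0.1: p ≥ α → fail to reject H₀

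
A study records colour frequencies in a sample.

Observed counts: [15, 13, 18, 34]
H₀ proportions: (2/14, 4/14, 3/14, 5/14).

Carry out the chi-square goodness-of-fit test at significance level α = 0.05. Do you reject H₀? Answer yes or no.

n = 80; E_i = n·p_i = [11.43, 22.86, 17.14, 28.57]
χ² = (15−11.43)²/11.43 + (13−22.86)²/22.86 + (18−17.14)²/17.14 + (34−28.57)²/28.57 = 6.4412
df = 3
p-value (upper-tail) = 0.09201
At α=0.05: p ≥ α → fail to reject H₀

reject H₀: no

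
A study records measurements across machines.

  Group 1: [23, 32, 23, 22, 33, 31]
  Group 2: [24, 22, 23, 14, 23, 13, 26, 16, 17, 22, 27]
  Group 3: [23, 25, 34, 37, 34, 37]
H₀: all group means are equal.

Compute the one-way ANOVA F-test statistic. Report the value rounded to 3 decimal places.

test statistic = 9.169

Group means [27.33, 20.64, 31.67], grand mean 25.261
SSB = Σnᵢ(x̄ᵢ−x̄)² = 507.223; SSW = ΣΣ(x−x̄ᵢ)² = 553.212
MSB = 507.223/2 = 253.6113; MSW = 553.212/20 = 27.6606
F = MSB/MSW = 9.1687
df = (2, 20)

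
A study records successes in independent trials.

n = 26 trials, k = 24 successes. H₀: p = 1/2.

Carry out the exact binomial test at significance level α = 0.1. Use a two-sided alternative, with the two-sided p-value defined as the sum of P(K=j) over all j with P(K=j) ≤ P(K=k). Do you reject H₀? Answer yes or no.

Exact binomial: n=26, k=24, p₀=1/2=0.5000
P(X=j) = C(n,j)·p₀^j·(1−p₀)^(n−j); p = Σ P(X=j) over j with P(X=j) ≤ P(X=24)
p-value (two-sided) = 0.00001
At α=0.1: p < α → reject H₀

reject H₀: yes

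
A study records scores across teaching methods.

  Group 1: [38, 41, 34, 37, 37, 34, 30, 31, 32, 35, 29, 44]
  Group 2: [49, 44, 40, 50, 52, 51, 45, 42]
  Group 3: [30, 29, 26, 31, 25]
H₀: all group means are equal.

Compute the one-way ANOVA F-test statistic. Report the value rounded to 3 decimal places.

Group means [35.17, 46.62, 28.20], grand mean 37.440
SSB = Σnᵢ(x̄ᵢ−x̄)² = 1163.818; SSW = ΣΣ(x−x̄ᵢ)² = 388.342
MSB = 1163.818/2 = 581.9092; MSW = 388.342/22 = 17.6519
F = MSB/MSW = 32.9658
df = (2, 22)

test statistic = 32.966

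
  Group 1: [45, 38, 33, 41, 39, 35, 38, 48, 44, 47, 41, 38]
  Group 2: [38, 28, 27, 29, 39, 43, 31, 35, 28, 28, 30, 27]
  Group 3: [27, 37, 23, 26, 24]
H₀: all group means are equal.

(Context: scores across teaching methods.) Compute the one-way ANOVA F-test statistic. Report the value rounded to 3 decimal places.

Group means [40.58, 31.92, 27.40], grand mean 34.724
SSB = Σnᵢ(x̄ᵢ−x̄)² = 774.760; SSW = ΣΣ(x−x̄ᵢ)² = 691.033
MSB = 774.760/2 = 387.3799; MSW = 691.033/26 = 26.5782
F = MSB/MSW = 14.5751
df = (2, 26)

test statistic = 14.575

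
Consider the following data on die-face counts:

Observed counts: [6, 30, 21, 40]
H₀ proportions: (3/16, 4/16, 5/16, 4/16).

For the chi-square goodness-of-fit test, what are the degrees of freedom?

df = k − 1 = 4 − 1 = 3

degrees of freedom = 3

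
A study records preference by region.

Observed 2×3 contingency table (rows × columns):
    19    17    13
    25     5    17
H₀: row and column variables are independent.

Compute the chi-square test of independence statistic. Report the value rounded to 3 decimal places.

test statistic = 7.859

Row totals [49, 47], col totals [44, 22, 30], n=96
χ² = (19−22.46)²/22.46 + (17−11.23)²/11.23 + (13−15.31)²/15.31 + (25−21.54)²/21.54 + (5−10.77)²/10.77 + (17−14.69)²/14.69 = 7.8587
df = 2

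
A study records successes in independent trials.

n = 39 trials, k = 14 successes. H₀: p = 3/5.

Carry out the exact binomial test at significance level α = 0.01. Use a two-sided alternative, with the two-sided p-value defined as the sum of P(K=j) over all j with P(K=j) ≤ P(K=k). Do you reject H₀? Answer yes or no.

Exact binomial: n=39, k=14, p₀=3/5=0.6000
P(X=j) = C(n,j)·p₀^j·(1−p₀)^(n−j); p = Σ P(X=j) over j with P(X=j) ≤ P(X=14)
p-value (two-sided) = 0.00287
At α=0.01: p < α → reject H₀

reject H₀: yes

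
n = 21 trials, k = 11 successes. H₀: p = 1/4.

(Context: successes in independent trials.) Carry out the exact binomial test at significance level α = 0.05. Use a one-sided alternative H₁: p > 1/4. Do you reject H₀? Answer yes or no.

reject H₀: yes

Exact binomial: n=21, k=11, p₀=1/4=0.2500
P(X≥11) from Σ C(n,i)·p₀^i·(1−p₀)^(n−i)
p-value (one-sided, H₁ greater) = 0.00642
At α=0.05: p < α → reject H₀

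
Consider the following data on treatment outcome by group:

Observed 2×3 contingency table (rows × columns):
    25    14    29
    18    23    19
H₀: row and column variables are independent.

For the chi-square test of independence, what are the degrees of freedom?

df = (r−1)(c−1) = (2−1)·(3−1) = 2

degrees of freedom = 2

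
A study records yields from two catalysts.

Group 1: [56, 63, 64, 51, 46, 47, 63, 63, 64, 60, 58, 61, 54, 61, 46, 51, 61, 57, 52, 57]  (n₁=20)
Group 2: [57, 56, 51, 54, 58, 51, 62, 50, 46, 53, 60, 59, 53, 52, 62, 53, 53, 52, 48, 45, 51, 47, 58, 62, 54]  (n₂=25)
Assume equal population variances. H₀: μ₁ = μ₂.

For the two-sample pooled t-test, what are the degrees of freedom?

df = n₁ + n₂ − 2 = 20 + 25 − 2 = 43

degrees of freedom = 43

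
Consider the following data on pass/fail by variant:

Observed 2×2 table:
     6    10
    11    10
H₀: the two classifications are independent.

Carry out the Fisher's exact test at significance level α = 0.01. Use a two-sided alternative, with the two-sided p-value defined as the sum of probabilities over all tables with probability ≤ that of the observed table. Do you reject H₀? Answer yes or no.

reject H₀: no

Margins: r₁=16, r₂=21, c₁=17, c₂=20, n=37
p_obs = C(16,6)·C(21,11)/C(37,17); sum pmf over tables with pmf ≤ p_obs
p-value (two-sided) = 0.50847
At α=0.01: p ≥ α → fail to reject H₀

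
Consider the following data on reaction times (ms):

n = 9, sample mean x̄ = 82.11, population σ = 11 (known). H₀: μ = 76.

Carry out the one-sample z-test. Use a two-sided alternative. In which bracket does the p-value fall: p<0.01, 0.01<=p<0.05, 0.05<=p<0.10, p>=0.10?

p-value bracket: 0.05<=p<0.10

SE = σ/√n = 11/√9 = 3.6667
z = (x̄−μ₀)/SE = (82.11−76)/3.6667 = 1.6664
p-value (two-sided) = 0.09564
→ bracket: 0.05<=p<0.10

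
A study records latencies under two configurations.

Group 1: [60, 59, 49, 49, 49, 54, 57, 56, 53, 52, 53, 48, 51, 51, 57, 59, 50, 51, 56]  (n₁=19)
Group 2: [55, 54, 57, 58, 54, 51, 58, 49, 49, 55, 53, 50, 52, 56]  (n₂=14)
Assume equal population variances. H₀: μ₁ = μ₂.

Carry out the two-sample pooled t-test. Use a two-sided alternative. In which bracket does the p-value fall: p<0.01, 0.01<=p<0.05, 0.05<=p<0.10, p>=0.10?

x̄₁=53.368, s₁=3.833, n₁=19
x̄₂=53.643, s₂=3.104, n₂=14
s_p² = [18·3.833² + 13·3.104²]/31 = 12.5689
SE = √(s_p²·(1/19+1/14)) = 1.2487
t = (53.368−53.643)/1.2487 = -0.2198
df = 31
p-value (two-sided) = 0.82749
→ bracket: p>=0.10

p-value bracket: p>=0.10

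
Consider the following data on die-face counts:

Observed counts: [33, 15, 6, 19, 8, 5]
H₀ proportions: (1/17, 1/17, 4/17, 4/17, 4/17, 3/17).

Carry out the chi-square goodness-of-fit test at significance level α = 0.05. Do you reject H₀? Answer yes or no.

reject H₀: yes

n = 86; E_i = n·p_i = [5.06, 5.06, 20.24, 20.24, 20.24, 15.18]
χ² = (33−5.06)²/5.06 + (15−5.06)²/5.06 + (6−20.24)²/20.24 + (19−20.24)²/20.24 + (8−20.24)²/20.24 + (5−15.18)²/15.18 = 198.1734
df = 5
p-value (upper-tail) = 0.00000
At α=0.05: p < α → reject H₀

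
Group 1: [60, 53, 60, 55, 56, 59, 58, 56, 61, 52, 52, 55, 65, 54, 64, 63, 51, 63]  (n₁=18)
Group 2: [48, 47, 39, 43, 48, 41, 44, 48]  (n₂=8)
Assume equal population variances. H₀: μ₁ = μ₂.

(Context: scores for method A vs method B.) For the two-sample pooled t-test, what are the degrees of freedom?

degrees of freedom = 24

df = n₁ + n₂ − 2 = 18 + 8 − 2 = 24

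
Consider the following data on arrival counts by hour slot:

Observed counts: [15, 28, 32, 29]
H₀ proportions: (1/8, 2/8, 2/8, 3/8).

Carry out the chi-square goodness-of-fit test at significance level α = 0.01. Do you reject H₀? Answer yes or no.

reject H₀: no

n = 104; E_i = n·p_i = [13.00, 26.00, 26.00, 39.00]
χ² = (15−13.00)²/13.00 + (28−26.00)²/26.00 + (32−26.00)²/26.00 + (29−39.00)²/39.00 = 4.4103
df = 3
p-value (upper-tail) = 0.22044
At α=0.01: p ≥ α → fail to reject H₀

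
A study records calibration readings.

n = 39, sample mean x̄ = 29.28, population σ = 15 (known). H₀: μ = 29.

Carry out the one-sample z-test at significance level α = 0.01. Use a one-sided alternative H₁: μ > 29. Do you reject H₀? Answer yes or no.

reject H₀: no

SE = σ/√n = 15/√39 = 2.4019
z = (x̄−μ₀)/SE = (29.28−29)/2.4019 = 0.1166
p-value (one-sided, H₁ greater) = 0.45360
At α=0.01: p ≥ α → fail to reject H₀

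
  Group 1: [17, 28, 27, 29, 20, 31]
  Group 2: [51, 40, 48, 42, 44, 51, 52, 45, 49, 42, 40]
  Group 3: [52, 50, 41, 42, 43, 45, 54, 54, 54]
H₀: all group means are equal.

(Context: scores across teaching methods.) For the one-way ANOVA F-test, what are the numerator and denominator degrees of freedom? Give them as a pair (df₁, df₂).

k = 3 groups, N = 26 total
df = (k−1, N−k) = (3−1, 26−3) = (2, 23)

degrees of freedom = [2, 23]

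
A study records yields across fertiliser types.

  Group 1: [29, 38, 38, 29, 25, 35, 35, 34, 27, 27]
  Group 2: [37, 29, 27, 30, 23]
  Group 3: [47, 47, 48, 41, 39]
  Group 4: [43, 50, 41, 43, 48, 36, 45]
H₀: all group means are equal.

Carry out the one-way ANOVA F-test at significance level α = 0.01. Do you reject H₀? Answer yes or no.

reject H₀: yes

Group means [31.70, 29.20, 44.40, 43.71], grand mean 36.704
SSB = Σnᵢ(x̄ᵢ−x̄)² = 1172.101; SSW = ΣΣ(x−x̄ᵢ)² = 509.529
MSB = 1172.101/3 = 390.7004; MSW = 509.529/23 = 22.1534
F = MSB/MSW = 17.6361
df = (3, 23)
p-value (upper-tail) = 0.00000
At α=0.01: p < α → reject H₀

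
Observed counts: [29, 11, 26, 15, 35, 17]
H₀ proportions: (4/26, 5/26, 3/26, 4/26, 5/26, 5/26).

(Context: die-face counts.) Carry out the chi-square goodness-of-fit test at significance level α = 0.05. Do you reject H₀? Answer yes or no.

reject H₀: yes

n = 133; E_i = n·p_i = [20.46, 25.58, 15.35, 20.46, 25.58, 25.58]
χ² = (29−20.46)²/20.46 + (11−25.58)²/25.58 + (26−15.35)²/15.35 + (15−20.46)²/20.46 + (35−25.58)²/25.58 + (17−25.58)²/25.58 = 27.0727
df = 5
p-value (upper-tail) = 0.00006
At α=0.05: p < α → reject H₀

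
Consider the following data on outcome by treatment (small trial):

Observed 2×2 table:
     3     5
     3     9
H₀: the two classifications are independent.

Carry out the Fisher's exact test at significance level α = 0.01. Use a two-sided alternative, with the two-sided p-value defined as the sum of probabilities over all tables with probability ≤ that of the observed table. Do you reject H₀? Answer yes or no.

reject H₀: no

Margins: r₁=8, r₂=12, c₁=6, c₂=14, n=20
p_obs = C(8,3)·C(12,3)/C(20,6); sum pmf over tables with pmf ≤ p_obs
p-value (two-sided) = 0.64241
At α=0.01: p ≥ α → fail to reject H₀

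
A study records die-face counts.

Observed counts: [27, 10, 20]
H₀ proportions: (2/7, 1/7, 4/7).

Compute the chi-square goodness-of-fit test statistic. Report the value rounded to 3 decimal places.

test statistic = 12.325

n = 57; E_i = n·p_i = [16.29, 8.14, 32.57]
χ² = (27−16.29)²/16.29 + (10−8.14)²/8.14 + (20−32.57)²/32.57 = 12.3246
df = 2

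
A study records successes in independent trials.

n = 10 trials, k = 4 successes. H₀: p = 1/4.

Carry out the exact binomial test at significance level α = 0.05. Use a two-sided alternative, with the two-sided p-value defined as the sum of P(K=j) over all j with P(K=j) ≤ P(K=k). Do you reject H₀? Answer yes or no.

reject H₀: no

Exact binomial: n=10, k=4, p₀=1/4=0.2500
P(X=j) = C(n,j)·p₀^j·(1−p₀)^(n−j); p = Σ P(X=j) over j with P(X=j) ≤ P(X=4)
p-value (two-sided) = 0.28044
At α=0.05: p ≥ α → fail to reject H₀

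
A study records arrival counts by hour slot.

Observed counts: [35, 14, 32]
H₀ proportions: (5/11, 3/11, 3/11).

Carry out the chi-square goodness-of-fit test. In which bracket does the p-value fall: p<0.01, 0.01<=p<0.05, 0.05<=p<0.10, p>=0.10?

p-value bracket: 0.01<=p<0.05

n = 81; E_i = n·p_i = [36.82, 22.09, 22.09]
χ² = (35−36.82)²/36.82 + (14−22.09)²/22.09 + (32−22.09)²/22.09 = 7.4979
df = 2
p-value (upper-tail) = 0.02354
→ bracket: 0.01<=p<0.05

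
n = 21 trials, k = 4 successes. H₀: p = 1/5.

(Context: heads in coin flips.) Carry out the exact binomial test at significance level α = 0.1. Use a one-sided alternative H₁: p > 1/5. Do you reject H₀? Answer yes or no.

Exact binomial: n=21, k=4, p₀=1/5=0.2000
P(X≥4) from Σ C(n,i)·p₀^i·(1−p₀)^(n−i)
p-value (one-sided, H₁ greater) = 0.62962
At α=0.1: p ≥ α → fail to reject H₀

reject H₀: no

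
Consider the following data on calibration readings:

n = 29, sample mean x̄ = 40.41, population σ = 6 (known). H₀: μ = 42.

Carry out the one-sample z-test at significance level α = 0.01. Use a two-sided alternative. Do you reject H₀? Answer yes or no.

SE = σ/√n = 6/√29 = 1.1142
z = (x̄−μ₀)/SE = (40.41−42)/1.1142 = -1.4271
p-value (two-sided) = 0.15356
At α=0.01: p ≥ α → fail to reject H₀

reject H₀: no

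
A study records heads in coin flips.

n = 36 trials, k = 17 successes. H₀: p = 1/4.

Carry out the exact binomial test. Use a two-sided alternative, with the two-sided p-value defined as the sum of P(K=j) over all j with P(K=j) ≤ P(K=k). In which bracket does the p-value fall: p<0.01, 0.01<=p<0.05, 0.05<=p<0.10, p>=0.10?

Exact binomial: n=36, k=17, p₀=1/4=0.2500
P(X=j) = C(n,j)·p₀^j·(1−p₀)^(n−j); p = Σ P(X=j) over j with P(X=j) ≤ P(X=17)
p-value (two-sided) = 0.00360
→ bracket: p<0.01

p-value bracket: p<0.01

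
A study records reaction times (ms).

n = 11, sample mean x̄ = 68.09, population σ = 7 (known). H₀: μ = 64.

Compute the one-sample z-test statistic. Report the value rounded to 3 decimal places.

SE = σ/√n = 7/√11 = 2.1106
z = (x̄−μ₀)/SE = (68.09−64)/2.1106 = 1.9379

test statistic = 1.938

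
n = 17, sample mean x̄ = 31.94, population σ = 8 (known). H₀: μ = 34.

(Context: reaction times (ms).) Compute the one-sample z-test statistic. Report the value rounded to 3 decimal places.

test statistic = -1.062

SE = σ/√n = 8/√17 = 1.9403
z = (x̄−μ₀)/SE = (31.94−34)/1.9403 = -1.0617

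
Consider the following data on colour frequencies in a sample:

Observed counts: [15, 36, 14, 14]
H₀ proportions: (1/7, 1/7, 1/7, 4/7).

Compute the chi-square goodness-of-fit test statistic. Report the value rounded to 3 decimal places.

test statistic = 77.481

n = 79; E_i = n·p_i = [11.29, 11.29, 11.29, 45.14]
χ² = (15−11.29)²/11.29 + (36−11.29)²/11.29 + (14−11.29)²/11.29 + (14−45.14)²/45.14 = 77.4810
df = 3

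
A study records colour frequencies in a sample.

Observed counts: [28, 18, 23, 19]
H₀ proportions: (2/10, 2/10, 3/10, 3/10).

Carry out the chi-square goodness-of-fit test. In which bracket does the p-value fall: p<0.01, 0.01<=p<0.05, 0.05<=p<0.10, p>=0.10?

n = 88; E_i = n·p_i = [17.60, 17.60, 26.40, 26.40]
χ² = (28−17.60)²/17.60 + (18−17.60)²/17.60 + (23−26.40)²/26.40 + (19−26.40)²/26.40 = 8.6667
df = 3
p-value (upper-tail) = 0.03407
→ bracket: 0.01<=p<0.05

p-value bracket: 0.01<=p<0.05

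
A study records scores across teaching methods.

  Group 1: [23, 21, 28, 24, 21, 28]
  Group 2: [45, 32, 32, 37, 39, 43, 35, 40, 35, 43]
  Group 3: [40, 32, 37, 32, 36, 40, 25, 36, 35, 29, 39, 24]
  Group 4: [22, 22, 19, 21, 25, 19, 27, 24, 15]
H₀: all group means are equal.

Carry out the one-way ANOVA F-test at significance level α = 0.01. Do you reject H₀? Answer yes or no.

Group means [24.17, 38.10, 33.75, 21.56], grand mean 30.405
SSB = Σnᵢ(x̄ᵢ−x̄)² = 1664.713; SSW = ΣΣ(x−x̄ᵢ)² = 678.206
MSB = 1664.713/3 = 554.9045; MSW = 678.206/33 = 20.5517
F = MSB/MSW = 27.0004
df = (3, 33)
p-value (upper-tail) = 0.00000
At α=0.01: p < α → reject H₀

reject H₀: yes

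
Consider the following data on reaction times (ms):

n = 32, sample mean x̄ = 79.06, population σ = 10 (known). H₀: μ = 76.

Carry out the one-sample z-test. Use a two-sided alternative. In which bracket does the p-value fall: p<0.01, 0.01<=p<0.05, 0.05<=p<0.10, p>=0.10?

SE = σ/√n = 10/√32 = 1.7678
z = (x̄−μ₀)/SE = (79.06−76)/1.7678 = 1.7310
p-value (two-sided) = 0.08345
→ bracket: 0.05<=p<0.10

p-value bracket: 0.05<=p<0.10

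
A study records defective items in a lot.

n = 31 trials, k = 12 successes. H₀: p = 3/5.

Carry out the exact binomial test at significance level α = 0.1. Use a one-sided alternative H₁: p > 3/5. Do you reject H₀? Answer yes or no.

reject H₀: no

Exact binomial: n=31, k=12, p₀=3/5=0.6000
P(X≥12) from Σ C(n,i)·p₀^i·(1−p₀)^(n−i)
p-value (one-sided, H₁ greater) = 0.99497
At α=0.1: p ≥ α → fail to reject H₀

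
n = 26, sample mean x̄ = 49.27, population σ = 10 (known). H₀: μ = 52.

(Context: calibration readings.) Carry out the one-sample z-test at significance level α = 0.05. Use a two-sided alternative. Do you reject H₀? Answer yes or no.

reject H₀: no

SE = σ/√n = 10/√26 = 1.9612
z = (x̄−μ₀)/SE = (49.27−52)/1.9612 = -1.3920
p-value (two-sided) = 0.16391
At α=0.05: p ≥ α → fail to reject H₀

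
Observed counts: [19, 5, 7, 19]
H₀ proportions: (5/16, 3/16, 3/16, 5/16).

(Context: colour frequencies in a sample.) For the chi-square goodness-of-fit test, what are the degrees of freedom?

df = k − 1 = 4 − 1 = 3

degrees of freedom = 3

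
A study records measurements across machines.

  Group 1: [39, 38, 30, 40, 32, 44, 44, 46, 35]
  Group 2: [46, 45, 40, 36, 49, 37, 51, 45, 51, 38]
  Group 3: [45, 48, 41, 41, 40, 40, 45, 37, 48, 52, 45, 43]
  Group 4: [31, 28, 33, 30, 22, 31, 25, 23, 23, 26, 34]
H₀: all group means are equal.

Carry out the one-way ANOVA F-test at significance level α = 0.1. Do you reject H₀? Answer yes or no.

Group means [38.67, 43.80, 43.75, 27.82], grand mean 38.500
SSB = Σnᵢ(x̄ᵢ−x̄)² = 1867.014; SSW = ΣΣ(x−x̄ᵢ)² = 919.486
MSB = 1867.014/3 = 622.3379; MSW = 919.486/38 = 24.1970
F = MSB/MSW = 25.7196
df = (3, 38)
p-value (upper-tail) = 0.00000
At α=0.1: p < α → reject H₀

reject H₀: yes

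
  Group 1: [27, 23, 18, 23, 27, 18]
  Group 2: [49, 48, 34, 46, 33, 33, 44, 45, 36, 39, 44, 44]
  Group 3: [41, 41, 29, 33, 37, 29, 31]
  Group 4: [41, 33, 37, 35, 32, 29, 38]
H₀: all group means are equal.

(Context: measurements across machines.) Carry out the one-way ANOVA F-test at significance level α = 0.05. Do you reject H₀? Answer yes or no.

reject H₀: yes

Group means [22.67, 41.25, 34.43, 35.00], grand mean 34.906
SSB = Σnᵢ(x̄ᵢ−x̄)² = 1383.421; SSW = ΣΣ(x−x̄ᵢ)² = 731.298
MSB = 1383.421/3 = 461.1404; MSW = 731.298/28 = 26.1178
F = MSB/MSW = 17.6562
df = (3, 28)
p-value (upper-tail) = 0.00000
At α=0.05: p < α → reject H₀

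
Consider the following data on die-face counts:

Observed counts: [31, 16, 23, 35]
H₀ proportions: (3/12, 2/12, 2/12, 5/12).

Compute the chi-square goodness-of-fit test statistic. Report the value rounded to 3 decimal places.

n = 105; E_i = n·p_i = [26.25, 17.50, 17.50, 43.75]
χ² = (31−26.25)²/26.25 + (16−17.50)²/17.50 + (23−17.50)²/17.50 + (35−43.75)²/43.75 = 4.4667
df = 3

test statistic = 4.467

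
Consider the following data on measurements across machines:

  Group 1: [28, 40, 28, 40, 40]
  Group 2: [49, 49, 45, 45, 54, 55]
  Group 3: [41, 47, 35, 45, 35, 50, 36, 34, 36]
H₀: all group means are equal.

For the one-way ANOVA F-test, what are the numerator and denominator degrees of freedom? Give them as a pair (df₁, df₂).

k = 3 groups, N = 20 total
df = (k−1, N−k) = (3−1, 20−3) = (2, 17)

degrees of freedom = [2, 17]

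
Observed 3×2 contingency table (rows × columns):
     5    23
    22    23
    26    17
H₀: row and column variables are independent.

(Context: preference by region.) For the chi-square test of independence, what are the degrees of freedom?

df = (r−1)(c−1) = (3−1)·(2−1) = 2

degrees of freedom = 2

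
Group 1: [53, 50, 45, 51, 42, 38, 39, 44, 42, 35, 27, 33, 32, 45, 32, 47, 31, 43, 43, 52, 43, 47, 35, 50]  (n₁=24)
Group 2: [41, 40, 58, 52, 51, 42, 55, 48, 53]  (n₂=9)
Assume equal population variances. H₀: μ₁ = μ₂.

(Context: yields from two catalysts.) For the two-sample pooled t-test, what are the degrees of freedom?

df = n₁ + n₂ − 2 = 24 + 9 − 2 = 31

degrees of freedom = 31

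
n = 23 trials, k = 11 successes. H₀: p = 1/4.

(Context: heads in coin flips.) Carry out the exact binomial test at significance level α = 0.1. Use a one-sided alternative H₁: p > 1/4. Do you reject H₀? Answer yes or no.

Exact binomial: n=23, k=11, p₀=1/4=0.2500
P(X≥11) from Σ C(n,i)·p₀^i·(1−p₀)^(n−i)
p-value (one-sided, H₁ greater) = 0.01486
At α=0.1: p < α → reject H₀

reject H₀: yes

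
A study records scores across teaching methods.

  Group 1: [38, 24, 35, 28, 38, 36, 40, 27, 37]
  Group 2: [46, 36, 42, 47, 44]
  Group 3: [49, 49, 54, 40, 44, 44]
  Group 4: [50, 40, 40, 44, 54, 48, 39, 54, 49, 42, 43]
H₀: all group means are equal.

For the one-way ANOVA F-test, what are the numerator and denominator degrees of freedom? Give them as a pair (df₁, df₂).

k = 4 groups, N = 31 total
df = (k−1, N−k) = (4−1, 31−4) = (3, 27)

degrees of freedom = [3, 27]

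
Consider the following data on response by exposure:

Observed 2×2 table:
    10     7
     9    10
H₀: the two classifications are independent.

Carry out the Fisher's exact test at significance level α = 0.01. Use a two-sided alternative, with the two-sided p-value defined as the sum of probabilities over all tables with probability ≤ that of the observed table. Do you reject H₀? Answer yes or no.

Margins: r₁=17, r₂=19, c₁=19, c₂=17, n=36
p_obs = C(17,10)·C(19,9)/C(36,19); sum pmf over tables with pmf ≤ p_obs
p-value (two-sided) = 0.52508
At α=0.01: p ≥ α → fail to reject H₀

reject H₀: no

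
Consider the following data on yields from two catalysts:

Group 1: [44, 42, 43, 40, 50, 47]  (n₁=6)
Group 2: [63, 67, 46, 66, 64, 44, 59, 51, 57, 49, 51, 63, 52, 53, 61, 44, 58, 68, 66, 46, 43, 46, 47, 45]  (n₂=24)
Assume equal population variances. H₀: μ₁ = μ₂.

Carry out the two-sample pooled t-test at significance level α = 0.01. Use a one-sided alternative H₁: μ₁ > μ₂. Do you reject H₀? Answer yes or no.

reject H₀: no

x̄₁=44.333, s₁=3.615, n₁=6
x̄₂=54.542, s₂=8.592, n₂=24
s_p² = [5·3.615² + 23·8.592²]/28 = 62.9747
SE = √(s_p²·(1/6+1/24)) = 3.6221
t = (44.333−54.542)/3.6221 = -2.8183
df = 28
p-value (one-sided, H₁ greater) = 0.99562
At α=0.01: p ≥ α → fail to reject H₀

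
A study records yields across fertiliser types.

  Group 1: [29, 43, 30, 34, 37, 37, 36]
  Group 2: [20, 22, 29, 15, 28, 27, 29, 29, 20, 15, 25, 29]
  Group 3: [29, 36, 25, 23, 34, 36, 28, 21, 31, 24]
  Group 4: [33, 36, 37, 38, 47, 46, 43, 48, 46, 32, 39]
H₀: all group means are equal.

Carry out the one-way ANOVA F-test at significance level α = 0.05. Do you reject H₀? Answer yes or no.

reject H₀: yes

Group means [35.14, 24.00, 28.70, 40.45], grand mean 31.650
SSB = Σnᵢ(x̄ᵢ−x̄)² = 1727.416; SSW = ΣΣ(x−x̄ᵢ)² = 1061.684
MSB = 1727.416/3 = 575.8052; MSW = 1061.684/36 = 29.4912
F = MSB/MSW = 19.5246
df = (3, 36)
p-value (upper-tail) = 0.00000
At α=0.05: p < α → reject H₀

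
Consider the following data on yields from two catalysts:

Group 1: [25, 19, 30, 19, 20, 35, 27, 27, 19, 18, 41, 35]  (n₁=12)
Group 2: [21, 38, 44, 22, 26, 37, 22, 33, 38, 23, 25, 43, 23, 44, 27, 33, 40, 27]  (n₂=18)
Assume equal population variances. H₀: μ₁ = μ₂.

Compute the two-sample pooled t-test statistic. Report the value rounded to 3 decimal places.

test statistic = -1.721

x̄₁=26.250, s₁=7.700, n₁=12
x̄₂=31.444, s₂=8.347, n₂=18
s_p² = [11·7.700² + 17·8.347²]/28 = 65.5962
SE = √(s_p²·(1/12+1/18)) = 3.0184
t = (26.250−31.444)/3.0184 = -1.7209
df = 28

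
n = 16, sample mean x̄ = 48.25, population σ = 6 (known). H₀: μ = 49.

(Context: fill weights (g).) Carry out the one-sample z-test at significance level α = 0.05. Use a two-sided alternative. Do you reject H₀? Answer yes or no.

SE = σ/√n = 6/√16 = 1.5000
z = (x̄−μ₀)/SE = (48.25−49)/1.5000 = -0.5000
p-value (two-sided) = 0.61708
At α=0.05: p ≥ α → fail to reject H₀

reject H₀: no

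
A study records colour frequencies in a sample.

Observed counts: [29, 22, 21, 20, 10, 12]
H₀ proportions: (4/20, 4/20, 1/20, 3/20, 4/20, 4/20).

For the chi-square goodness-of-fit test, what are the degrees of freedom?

degrees of freedom = 5

df = k − 1 = 6 − 1 = 5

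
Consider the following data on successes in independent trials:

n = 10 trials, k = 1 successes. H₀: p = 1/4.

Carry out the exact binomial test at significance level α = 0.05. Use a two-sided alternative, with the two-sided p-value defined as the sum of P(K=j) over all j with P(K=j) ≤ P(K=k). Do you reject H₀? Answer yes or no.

Exact binomial: n=10, k=1, p₀=1/4=0.2500
P(X=j) = C(n,j)·p₀^j·(1−p₀)^(n−j); p = Σ P(X=j) over j with P(X=j) ≤ P(X=1)
p-value (two-sided) = 0.46815
At α=0.05: p ≥ α → fail to reject H₀

reject H₀: no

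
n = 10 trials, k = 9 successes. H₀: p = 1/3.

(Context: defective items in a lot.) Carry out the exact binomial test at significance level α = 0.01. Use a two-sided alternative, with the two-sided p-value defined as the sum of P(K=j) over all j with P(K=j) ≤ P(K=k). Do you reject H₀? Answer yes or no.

Exact binomial: n=10, k=9, p₀=1/3=0.3333
P(X=j) = C(n,j)·p₀^j·(1−p₀)^(n−j); p = Σ P(X=j) over j with P(X=j) ≤ P(X=9)
p-value (two-sided) = 0.00036
At α=0.01: p < α → reject H₀

reject H₀: yes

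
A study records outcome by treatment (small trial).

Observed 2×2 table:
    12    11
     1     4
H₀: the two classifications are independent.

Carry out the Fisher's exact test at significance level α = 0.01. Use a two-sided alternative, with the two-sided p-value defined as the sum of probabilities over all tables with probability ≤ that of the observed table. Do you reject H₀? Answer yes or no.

reject H₀: no

Margins: r₁=23, r₂=5, c₁=13, c₂=15, n=28
p_obs = C(23,12)·C(5,1)/C(28,13); sum pmf over tables with pmf ≤ p_obs
p-value (two-sided) = 0.33333
At α=0.01: p ≥ α → fail to reject H₀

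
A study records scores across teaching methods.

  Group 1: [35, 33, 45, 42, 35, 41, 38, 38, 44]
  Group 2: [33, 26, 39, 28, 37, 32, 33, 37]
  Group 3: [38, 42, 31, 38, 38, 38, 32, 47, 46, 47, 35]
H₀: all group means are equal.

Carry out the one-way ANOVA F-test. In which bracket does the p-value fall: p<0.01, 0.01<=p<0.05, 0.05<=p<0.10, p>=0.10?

p-value bracket: 0.01<=p<0.05

Group means [39.00, 33.12, 39.27], grand mean 37.429
SSB = Σnᵢ(x̄ᵢ−x̄)² = 207.800; SSW = ΣΣ(x−x̄ᵢ)² = 605.057
MSB = 207.800/2 = 103.9002; MSW = 605.057/25 = 24.2023
F = MSB/MSW = 4.2930
df = (2, 25)
p-value (upper-tail) = 0.02496
→ bracket: 0.01<=p<0.05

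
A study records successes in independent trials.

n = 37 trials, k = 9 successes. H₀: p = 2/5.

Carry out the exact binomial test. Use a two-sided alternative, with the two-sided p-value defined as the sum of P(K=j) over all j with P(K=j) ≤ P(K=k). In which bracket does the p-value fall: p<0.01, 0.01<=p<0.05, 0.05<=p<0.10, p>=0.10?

p-value bracket: 0.05<=p<0.10

Exact binomial: n=37, k=9, p₀=2/5=0.4000
P(X=j) = C(n,j)·p₀^j·(1−p₀)^(n−j); p = Σ P(X=j) over j with P(X=j) ≤ P(X=9)
p-value (two-sided) = 0.06384
→ bracket: 0.05<=p<0.10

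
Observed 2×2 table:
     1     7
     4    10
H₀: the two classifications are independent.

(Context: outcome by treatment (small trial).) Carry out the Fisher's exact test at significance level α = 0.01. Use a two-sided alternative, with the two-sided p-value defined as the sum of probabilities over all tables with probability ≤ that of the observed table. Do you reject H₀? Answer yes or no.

Margins: r₁=8, r₂=14, c₁=5, c₂=17, n=22
p_obs = C(8,1)·C(14,4)/C(22,5); sum pmf over tables with pmf ≤ p_obs
p-value (two-sided) = 0.61297
At α=0.01: p ≥ α → fail to reject H₀

reject H₀: no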